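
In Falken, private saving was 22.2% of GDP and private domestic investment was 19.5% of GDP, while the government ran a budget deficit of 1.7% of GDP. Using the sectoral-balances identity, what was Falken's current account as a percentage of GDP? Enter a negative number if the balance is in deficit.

1.0

By the sectoral-balances identity, CA = (S_private - I) + (T - G).
Private balance = 22.2 - 19.5 = 2.7
Government balance (T - G) = -1.7
CA = 2.7 + (-1.7) = 1.0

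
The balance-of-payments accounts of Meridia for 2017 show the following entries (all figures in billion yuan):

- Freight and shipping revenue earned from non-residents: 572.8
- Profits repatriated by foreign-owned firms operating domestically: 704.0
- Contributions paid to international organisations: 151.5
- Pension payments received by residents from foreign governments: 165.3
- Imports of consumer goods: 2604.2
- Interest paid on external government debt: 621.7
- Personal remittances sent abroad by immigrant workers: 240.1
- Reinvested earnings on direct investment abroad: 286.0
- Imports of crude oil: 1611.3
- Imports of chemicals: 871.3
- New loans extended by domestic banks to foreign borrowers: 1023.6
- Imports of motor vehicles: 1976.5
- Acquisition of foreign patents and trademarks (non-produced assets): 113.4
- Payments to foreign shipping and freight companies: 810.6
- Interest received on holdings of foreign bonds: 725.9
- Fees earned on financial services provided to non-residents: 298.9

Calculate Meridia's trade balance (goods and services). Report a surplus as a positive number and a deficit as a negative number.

-7002.2

Goods: -871.3 - 1976.5 - 2604.2 - 1611.3 = -7063.3
Services: -810.6 + 572.8 + 298.9 = 61.1
Trade balance = -7063.3 + 61.1 = -7002.2
(Excluded from the trade balance — primary income: profits repatriated by foreign-owned firms operating domestically 704.0, interest paid on external government debt 621.7, reinvested earnings on direct investment abroad 286.0, interest received on holdings of foreign bonds 725.9; secondary income: contributions paid to international organisations 151.5, pension payments received by residents from foreign governments 165.3, personal remittances sent abroad by immigrant workers 240.1; financial account: new loans extended by domestic banks to foreign borrowers 1023.6; capital account: acquisition of foreign patents and trademarks (non-produced assets) 113.4.)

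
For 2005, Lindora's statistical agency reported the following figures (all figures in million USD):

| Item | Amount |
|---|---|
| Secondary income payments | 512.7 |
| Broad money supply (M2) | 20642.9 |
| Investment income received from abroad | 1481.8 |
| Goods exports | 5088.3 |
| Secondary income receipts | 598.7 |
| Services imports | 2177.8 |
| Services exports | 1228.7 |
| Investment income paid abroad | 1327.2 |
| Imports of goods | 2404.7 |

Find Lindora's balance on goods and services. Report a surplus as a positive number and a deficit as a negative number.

Goods balance = 5088.3 - 2404.7 = 2683.6
Services balance = 1228.7 - 2177.8 = -949.1
Trade balance (goods + services) = 2683.6 + (-949.1) = 1734.5

1734.5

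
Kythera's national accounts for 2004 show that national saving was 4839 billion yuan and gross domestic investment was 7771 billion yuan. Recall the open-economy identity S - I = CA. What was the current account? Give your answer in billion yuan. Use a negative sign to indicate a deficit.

S - I = CA (net lending to the rest of the world).
CA = S - I = 4839 - 7771 = -2932

-2932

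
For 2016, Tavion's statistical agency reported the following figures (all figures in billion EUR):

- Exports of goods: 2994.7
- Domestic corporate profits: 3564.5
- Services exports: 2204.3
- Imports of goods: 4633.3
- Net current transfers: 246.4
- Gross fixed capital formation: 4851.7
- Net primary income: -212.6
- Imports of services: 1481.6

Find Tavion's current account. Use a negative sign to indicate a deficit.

Goods balance = 2994.7 - 4633.3 = -1638.6
Services balance = 2204.3 - 1481.6 = 722.7
Trade balance (goods + services) = -1638.6 + 722.7 = -915.9
Net primary income = -212.6
Net secondary income = 246.4
Current account = -915.9 + (-212.6) + 246.4 = -882.1

-882.1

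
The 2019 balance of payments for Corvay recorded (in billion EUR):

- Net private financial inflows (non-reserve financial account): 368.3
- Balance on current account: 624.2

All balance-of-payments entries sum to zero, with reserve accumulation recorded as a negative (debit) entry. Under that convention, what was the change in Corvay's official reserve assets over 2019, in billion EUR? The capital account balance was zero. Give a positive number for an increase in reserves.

992.5

Official reserve transactions balance = -(624.2 + 368.3) = -992.5
An accumulation of reserves is recorded as a debit (negative entry), so the change in the stock of reserves is the negative of that balance.
Change in official reserves = -(-992.5) = 992.5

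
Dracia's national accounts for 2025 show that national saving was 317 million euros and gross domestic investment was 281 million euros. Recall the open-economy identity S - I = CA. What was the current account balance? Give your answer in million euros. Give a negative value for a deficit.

36

S - I = CA (net lending to the rest of the world).
CA = S - I = 317 - 281 = 36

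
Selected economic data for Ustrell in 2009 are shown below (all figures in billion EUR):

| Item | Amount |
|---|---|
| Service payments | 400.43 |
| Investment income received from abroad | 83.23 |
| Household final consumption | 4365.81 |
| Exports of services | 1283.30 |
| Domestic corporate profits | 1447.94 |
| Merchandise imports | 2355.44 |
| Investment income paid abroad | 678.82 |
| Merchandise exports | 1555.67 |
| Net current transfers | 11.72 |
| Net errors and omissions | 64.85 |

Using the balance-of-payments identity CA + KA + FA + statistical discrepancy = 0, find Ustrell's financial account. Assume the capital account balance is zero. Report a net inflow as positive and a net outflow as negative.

Goods balance = 1555.67 - 2355.44 = -799.77
Services balance = 1283.30 - 400.43 = 882.87
Trade balance (goods + services) = -799.77 + 882.87 = 83.10
Net primary income = 83.23 - 678.82 = -595.59
Net secondary income = 11.72
Current account = 83.10 + (-595.59) + 11.72 = -500.77
Financial account = -(-500.77 + 64.85) = 435.92

435.92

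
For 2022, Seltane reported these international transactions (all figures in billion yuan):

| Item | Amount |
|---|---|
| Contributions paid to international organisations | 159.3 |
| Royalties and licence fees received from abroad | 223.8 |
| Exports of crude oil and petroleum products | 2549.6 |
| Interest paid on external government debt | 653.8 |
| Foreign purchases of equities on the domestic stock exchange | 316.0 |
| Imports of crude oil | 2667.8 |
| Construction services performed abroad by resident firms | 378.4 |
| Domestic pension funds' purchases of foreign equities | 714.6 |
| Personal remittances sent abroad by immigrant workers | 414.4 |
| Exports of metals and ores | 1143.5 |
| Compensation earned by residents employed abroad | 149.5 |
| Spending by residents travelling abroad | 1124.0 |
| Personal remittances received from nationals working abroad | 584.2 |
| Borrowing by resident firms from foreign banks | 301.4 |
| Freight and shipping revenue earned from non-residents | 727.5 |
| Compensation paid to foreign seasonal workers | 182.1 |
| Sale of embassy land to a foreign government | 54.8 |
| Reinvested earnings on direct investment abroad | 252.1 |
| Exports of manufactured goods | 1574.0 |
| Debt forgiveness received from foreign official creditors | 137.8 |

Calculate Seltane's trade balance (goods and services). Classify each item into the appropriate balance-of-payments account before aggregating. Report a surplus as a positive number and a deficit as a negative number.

Goods: -2667.8 + 1574.0 + 1143.5 + 2549.6 = 2599.3
Services: 378.4 + 223.8 - 1124.0 + 727.5 = 205.7
Trade balance = 2599.3 + 205.7 = 2805.0
(Excluded from the trade balance — secondary income: contributions paid to international organisations 159.3, personal remittances sent abroad by immigrant workers 414.4, personal remittances received from nationals working abroad 584.2; primary income: interest paid on external government debt 653.8, compensation earned by residents employed abroad 149.5, compensation paid to foreign seasonal workers 182.1, reinvested earnings on direct investment abroad 252.1; financial account: foreign purchases of equities on the domestic stock exchange 316.0, domestic pension funds' purchases of foreign equities 714.6, borrowing by resident firms from foreign banks 301.4; capital account: sale of embassy land to a foreign government 54.8, debt forgiveness received from foreign official creditors 137.8.)

2805.0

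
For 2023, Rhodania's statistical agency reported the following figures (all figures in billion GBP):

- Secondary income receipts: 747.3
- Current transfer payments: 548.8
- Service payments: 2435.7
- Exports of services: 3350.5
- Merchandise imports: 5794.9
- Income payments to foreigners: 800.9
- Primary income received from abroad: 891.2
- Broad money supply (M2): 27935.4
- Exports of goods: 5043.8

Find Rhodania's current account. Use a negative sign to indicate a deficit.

Goods balance = 5043.8 - 5794.9 = -751.1
Services balance = 3350.5 - 2435.7 = 914.8
Trade balance (goods + services) = -751.1 + 914.8 = 163.7
Net primary income = 891.2 - 800.9 = 90.3
Net secondary income = 747.3 - 548.8 = 198.5
Current account = 163.7 + 90.3 + 198.5 = 452.5

452.5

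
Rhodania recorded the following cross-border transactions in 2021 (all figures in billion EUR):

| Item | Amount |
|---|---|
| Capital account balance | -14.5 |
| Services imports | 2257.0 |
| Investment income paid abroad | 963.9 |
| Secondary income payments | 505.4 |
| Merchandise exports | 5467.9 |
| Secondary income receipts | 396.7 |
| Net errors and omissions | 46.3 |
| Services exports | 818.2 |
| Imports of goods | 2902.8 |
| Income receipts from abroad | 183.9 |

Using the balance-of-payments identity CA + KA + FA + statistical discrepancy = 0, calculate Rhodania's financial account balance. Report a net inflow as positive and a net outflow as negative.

Goods balance = 5467.9 - 2902.8 = 2565.1
Services balance = 818.2 - 2257.0 = -1438.8
Trade balance (goods + services) = 2565.1 + (-1438.8) = 1126.3
Net primary income = 183.9 - 963.9 = -780.0
Net secondary income = 396.7 - 505.4 = -108.7
Current account = 1126.3 + (-780.0) + (-108.7) = 237.6
Financial account = -(237.6 + (-14.5) + 46.3) = -269.4

-269.4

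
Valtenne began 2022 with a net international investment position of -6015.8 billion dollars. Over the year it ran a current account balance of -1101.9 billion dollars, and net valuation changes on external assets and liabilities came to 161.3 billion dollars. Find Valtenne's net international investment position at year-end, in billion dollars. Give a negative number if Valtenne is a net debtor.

Change in NIIP = current account + net valuation change = -1101.9 + 161.3 = -940.6
End-of-year NIIP = -6015.8 + (-940.6) = -6956.4

-6956.4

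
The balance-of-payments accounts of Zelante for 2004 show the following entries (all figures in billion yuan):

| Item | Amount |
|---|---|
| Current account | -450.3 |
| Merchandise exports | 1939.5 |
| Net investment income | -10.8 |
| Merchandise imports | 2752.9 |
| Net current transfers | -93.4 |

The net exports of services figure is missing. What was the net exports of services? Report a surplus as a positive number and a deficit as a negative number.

467.3

Current account = goods balance + services balance + net primary income + net secondary income
Sum of the known components = -917.6
Net exports of services = CA - (known components) = -450.3 - (-917.6) = 467.3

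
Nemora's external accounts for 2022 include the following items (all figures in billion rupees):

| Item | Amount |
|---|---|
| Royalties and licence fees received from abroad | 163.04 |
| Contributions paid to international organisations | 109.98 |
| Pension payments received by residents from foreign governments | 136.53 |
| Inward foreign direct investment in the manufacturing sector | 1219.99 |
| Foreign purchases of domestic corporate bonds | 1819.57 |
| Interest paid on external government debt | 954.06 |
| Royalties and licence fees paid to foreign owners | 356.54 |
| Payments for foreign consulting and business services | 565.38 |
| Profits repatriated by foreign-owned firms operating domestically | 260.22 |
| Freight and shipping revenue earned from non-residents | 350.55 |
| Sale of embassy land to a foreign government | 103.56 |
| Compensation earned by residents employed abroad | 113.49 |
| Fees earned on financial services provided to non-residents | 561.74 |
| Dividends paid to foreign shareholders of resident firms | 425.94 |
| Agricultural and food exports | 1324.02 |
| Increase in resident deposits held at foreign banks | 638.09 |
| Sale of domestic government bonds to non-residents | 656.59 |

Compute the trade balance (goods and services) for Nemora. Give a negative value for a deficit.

Goods: 1324.02
Services: 350.55 + 561.74 - 356.54 - 565.38 + 163.04 = 153.41
Trade balance = 1324.02 + 153.41 = 1477.43
(Excluded from the trade balance — secondary income: contributions paid to international organisations 109.98, pension payments received by residents from foreign governments 136.53; financial account: inward foreign direct investment in the manufacturing sector 1219.99, foreign purchases of domestic corporate bonds 1819.57, increase in resident deposits held at foreign banks 638.09, sale of domestic government bonds to non-residents 656.59; primary income: interest paid on external government debt 954.06, profits repatriated by foreign-owned firms operating domestically 260.22, compensation earned by residents employed abroad 113.49, dividends paid to foreign shareholders of resident firms 425.94; capital account: sale of embassy land to a foreign government 103.56.)

1477.43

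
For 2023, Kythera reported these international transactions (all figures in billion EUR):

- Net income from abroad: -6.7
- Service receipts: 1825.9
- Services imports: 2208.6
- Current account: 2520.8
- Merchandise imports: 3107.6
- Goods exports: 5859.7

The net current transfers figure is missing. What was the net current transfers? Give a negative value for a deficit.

Current account = goods balance + services balance + net primary income + net secondary income
Sum of the known components = 2362.7
Net current transfers = CA - (known components) = 2520.8 - 2362.7 = 158.1

158.1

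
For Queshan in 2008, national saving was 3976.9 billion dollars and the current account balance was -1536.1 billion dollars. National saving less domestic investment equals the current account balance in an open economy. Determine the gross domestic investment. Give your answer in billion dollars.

I = S - CA = 3976.9 - (-1536.1) = 5513.0

5513.0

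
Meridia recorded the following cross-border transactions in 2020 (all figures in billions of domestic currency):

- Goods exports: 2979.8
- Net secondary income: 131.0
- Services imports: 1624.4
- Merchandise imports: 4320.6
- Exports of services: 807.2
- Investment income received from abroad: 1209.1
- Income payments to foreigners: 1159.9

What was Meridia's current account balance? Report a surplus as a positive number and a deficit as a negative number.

Goods balance = 2979.8 - 4320.6 = -1340.8
Services balance = 807.2 - 1624.4 = -817.2
Trade balance (goods + services) = -1340.8 + (-817.2) = -2158.0
Net primary income = 1209.1 - 1159.9 = 49.2
Net secondary income = 131.0
Current account = -2158.0 + 49.2 + 131.0 = -1977.8

-1977.8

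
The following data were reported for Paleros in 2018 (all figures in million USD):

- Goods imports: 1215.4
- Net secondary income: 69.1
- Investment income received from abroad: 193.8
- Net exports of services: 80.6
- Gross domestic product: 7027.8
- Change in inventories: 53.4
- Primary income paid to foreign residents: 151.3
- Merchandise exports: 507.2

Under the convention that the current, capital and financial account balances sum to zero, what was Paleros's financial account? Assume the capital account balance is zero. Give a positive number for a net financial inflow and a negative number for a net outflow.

Goods balance = 507.2 - 1215.4 = -708.2
Services balance = 80.6
Trade balance (goods + services) = -708.2 + 80.6 = -627.6
Net primary income = 193.8 - 151.3 = 42.5
Net secondary income = 69.1
Current account = -627.6 + 42.5 + 69.1 = -516.0
Financial account = -(-516.0) = 516.0

516.0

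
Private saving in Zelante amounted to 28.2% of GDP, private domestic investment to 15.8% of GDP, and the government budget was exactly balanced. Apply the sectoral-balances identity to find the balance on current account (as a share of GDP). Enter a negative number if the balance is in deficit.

By the sectoral-balances identity, CA = (S_private - I) + (T - G).
Private balance = 28.2 - 15.8 = 12.4
Government balance (T - G) = 0
CA = 12.4 + -0.0 = 12.4

12.4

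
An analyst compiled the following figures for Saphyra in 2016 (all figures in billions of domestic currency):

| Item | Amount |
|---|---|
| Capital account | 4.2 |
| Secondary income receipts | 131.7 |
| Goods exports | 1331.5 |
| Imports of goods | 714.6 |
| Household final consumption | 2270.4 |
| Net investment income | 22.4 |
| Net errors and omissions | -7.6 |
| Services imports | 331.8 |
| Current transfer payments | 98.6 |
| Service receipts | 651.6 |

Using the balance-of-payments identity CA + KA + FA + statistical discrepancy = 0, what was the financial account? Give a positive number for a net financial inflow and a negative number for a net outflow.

-988.8

Goods balance = 1331.5 - 714.6 = 616.9
Services balance = 651.6 - 331.8 = 319.8
Trade balance (goods + services) = 616.9 + 319.8 = 936.7
Net primary income = 22.4
Net secondary income = 131.7 - 98.6 = 33.1
Current account = 936.7 + 22.4 + 33.1 = 992.2
Financial account = -(992.2 + 4.2 + (-7.6)) = -988.8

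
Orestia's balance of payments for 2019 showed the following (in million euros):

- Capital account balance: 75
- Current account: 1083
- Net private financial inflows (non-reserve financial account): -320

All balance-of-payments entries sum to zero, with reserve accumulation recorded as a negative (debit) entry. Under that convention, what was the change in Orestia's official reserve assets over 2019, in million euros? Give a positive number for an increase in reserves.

838

Official reserve transactions balance = -(1083 + 75 + (-320)) = -838
An accumulation of reserves is recorded as a debit (negative entry), so the change in the stock of reserves is the negative of that balance.
Change in official reserves = -(-838) = 838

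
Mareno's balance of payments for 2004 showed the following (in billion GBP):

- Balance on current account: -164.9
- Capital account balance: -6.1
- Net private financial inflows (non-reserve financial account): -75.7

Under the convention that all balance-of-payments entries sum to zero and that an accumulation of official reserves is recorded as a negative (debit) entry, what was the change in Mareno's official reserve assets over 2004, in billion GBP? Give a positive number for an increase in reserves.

Official reserve transactions balance = -((-164.9) + (-6.1) + (-75.7)) = 246.7
An accumulation of reserves is recorded as a debit (negative entry), so the change in the stock of reserves is the negative of that balance.
Change in official reserves = -(246.7) = -246.7

-246.7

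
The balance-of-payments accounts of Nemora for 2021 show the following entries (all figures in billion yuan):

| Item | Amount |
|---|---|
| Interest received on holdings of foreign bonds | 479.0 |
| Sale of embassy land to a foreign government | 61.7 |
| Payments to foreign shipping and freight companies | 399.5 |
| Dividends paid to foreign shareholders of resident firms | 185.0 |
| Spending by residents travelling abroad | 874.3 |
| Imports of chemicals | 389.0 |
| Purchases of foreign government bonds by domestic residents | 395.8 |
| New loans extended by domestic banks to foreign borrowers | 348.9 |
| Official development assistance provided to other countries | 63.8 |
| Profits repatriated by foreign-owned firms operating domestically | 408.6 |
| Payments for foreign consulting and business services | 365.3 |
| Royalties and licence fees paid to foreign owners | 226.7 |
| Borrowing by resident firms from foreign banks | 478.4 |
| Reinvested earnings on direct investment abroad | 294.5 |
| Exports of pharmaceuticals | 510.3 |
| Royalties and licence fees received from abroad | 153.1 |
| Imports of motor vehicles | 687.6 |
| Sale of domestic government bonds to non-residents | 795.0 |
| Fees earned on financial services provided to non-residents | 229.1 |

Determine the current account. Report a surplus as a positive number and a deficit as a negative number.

-1933.8

Goods: 510.3 - 389.0 - 687.6 = -566.3
Services: 229.1 - 226.7 - 874.3 - 365.3 - 399.5 + 153.1 = -1483.6
Primary income: 294.5 - 185.0 - 408.6 + 479.0 = 179.9
Secondary income: -63.8
Current account = (-566.3) + (-1483.6) + 179.9 + (-63.8) = -1933.8
(Excluded from the current account — capital account: sale of embassy land to a foreign government 61.7; financial account: purchases of foreign government bonds by domestic residents 395.8, new loans extended by domestic banks to foreign borrowers 348.9, borrowing by resident firms from foreign banks 478.4, sale of domestic government bonds to non-residents 795.0.)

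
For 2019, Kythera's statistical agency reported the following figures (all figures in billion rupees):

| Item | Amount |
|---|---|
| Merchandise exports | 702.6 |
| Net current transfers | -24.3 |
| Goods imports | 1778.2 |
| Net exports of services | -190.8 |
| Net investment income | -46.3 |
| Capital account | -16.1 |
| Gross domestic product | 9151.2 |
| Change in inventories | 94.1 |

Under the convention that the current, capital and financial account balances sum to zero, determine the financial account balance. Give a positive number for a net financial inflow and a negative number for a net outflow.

1353.1

Goods balance = 702.6 - 1778.2 = -1075.6
Services balance = -190.8
Trade balance (goods + services) = -1075.6 + (-190.8) = -1266.4
Net primary income = -46.3
Net secondary income = -24.3
Current account = -1266.4 + (-46.3) + (-24.3) = -1337.0
Financial account = -(-1337.0 + (-16.1)) = 1353.1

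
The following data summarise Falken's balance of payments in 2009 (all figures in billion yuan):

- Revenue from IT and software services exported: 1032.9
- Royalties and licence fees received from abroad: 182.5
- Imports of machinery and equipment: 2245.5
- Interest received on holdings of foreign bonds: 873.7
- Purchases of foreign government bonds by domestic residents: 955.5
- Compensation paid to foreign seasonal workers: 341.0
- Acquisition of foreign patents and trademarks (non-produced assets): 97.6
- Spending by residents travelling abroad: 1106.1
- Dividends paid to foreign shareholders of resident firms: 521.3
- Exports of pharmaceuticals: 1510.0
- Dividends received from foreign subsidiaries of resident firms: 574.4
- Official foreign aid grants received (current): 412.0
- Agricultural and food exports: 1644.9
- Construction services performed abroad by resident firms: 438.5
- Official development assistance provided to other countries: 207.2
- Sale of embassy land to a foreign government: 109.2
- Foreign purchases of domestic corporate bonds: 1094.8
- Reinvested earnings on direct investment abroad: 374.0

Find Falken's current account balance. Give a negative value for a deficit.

Goods: 1510.0 + 1644.9 - 2245.5 = 909.4
Services: 1032.9 + 438.5 - 1106.1 + 182.5 = 547.8
Primary income: 873.7 - 521.3 - 341.0 + 374.0 + 574.4 = 959.8
Secondary income: 412.0 - 207.2 = 204.8
Current account = 909.4 + 547.8 + 959.8 + 204.8 = 2621.8
(Excluded from the current account — financial account: purchases of foreign government bonds by domestic residents 955.5, foreign purchases of domestic corporate bonds 1094.8; capital account: acquisition of foreign patents and trademarks (non-produced assets) 97.6, sale of embassy land to a foreign government 109.2.)

2621.8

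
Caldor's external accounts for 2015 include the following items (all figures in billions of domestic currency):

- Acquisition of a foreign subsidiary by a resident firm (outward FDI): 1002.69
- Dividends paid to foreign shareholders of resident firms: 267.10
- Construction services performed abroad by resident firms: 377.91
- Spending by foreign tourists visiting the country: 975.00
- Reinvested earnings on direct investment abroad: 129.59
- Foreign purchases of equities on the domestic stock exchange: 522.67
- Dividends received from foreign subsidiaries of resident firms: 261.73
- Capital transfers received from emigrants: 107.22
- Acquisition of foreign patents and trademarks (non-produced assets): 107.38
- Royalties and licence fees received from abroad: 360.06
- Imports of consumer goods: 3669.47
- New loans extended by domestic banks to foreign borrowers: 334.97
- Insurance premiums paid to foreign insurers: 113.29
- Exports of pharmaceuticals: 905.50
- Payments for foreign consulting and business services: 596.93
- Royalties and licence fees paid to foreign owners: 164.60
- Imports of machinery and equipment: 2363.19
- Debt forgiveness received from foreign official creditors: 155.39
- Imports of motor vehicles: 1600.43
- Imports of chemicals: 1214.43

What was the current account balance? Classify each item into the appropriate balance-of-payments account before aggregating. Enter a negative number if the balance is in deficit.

-6979.65

Goods: -3669.47 - 1600.43 + 905.50 - 2363.19 - 1214.43 = -7942.02
Services: -596.93 - 164.60 + 975.00 + 360.06 + 377.91 - 113.29 = 838.15
Primary income: 261.73 + 129.59 - 267.10 = 124.22
Current account = (-7942.02) + 838.15 + 124.22 = -6979.65
(Excluded from the current account — financial account: acquisition of a foreign subsidiary by a resident firm (outward FDI) 1002.69, foreign purchases of equities on the domestic stock exchange 522.67, new loans extended by domestic banks to foreign borrowers 334.97; capital account: capital transfers received from emigrants 107.22, acquisition of foreign patents and trademarks (non-produced assets) 107.38, debt forgiveness received from foreign official creditors 155.39.)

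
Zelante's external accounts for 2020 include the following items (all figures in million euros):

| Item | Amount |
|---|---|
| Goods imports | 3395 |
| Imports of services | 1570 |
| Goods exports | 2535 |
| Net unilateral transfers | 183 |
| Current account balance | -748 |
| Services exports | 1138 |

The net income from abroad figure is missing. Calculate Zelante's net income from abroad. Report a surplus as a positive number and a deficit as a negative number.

Current account = goods balance + services balance + net primary income + net secondary income
Sum of the known components = -1109
Net income from abroad = CA - (known components) = -748 - (-1109) = 361

361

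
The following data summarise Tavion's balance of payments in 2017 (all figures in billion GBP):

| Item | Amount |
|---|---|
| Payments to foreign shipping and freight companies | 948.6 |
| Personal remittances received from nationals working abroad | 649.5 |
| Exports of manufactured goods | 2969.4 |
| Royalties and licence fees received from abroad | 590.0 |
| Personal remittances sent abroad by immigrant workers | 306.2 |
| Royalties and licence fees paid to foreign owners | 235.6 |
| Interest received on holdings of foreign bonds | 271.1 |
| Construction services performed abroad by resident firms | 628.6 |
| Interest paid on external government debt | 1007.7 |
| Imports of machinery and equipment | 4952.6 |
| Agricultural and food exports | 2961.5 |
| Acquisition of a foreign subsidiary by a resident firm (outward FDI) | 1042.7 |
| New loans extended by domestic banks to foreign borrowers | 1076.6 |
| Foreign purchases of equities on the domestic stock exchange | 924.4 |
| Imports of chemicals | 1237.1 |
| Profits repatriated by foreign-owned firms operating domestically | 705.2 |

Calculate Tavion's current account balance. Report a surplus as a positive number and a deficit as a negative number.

Goods: 2969.4 - 4952.6 - 1237.1 + 2961.5 = -258.8
Services: -235.6 + 628.6 + 590.0 - 948.6 = 34.4
Primary income: 271.1 - 705.2 - 1007.7 = -1441.8
Secondary income: -306.2 + 649.5 = 343.3
Current account = (-258.8) + 34.4 + (-1441.8) + 343.3 = -1322.9
(Excluded from the current account — financial account: acquisition of a foreign subsidiary by a resident firm (outward FDI) 1042.7, new loans extended by domestic banks to foreign borrowers 1076.6, foreign purchases of equities on the domestic stock exchange 924.4.)

-1322.9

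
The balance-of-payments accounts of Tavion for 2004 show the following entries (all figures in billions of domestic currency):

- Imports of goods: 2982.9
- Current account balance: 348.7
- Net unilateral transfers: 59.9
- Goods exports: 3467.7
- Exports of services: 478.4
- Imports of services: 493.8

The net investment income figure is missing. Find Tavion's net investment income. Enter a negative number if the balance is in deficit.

-180.6

Current account = goods balance + services balance + net primary income + net secondary income
Sum of the known components = 529.3
Net investment income = CA - (known components) = 348.7 - 529.3 = -180.6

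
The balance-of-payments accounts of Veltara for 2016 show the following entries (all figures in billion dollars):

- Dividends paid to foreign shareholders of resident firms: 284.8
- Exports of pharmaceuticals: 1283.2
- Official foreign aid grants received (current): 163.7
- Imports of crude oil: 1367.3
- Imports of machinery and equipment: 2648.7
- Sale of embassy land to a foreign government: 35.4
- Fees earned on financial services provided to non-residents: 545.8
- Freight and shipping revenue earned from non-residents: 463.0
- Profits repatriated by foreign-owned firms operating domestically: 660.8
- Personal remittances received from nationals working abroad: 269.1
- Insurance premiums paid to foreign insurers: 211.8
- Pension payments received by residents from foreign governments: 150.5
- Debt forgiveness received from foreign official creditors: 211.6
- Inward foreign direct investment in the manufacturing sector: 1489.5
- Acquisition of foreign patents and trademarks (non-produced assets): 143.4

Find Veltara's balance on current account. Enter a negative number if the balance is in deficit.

Goods: -2648.7 - 1367.3 + 1283.2 = -2732.8
Services: -211.8 + 545.8 + 463.0 = 797.0
Primary income: -284.8 - 660.8 = -945.6
Secondary income: 163.7 + 150.5 + 269.1 = 583.3
Current account = (-2732.8) + 797.0 + (-945.6) + 583.3 = -2298.1
(Excluded from the current account — capital account: sale of embassy land to a foreign government 35.4, debt forgiveness received from foreign official creditors 211.6, acquisition of foreign patents and trademarks (non-produced assets) 143.4; financial account: inward foreign direct investment in the manufacturing sector 1489.5.)

-2298.1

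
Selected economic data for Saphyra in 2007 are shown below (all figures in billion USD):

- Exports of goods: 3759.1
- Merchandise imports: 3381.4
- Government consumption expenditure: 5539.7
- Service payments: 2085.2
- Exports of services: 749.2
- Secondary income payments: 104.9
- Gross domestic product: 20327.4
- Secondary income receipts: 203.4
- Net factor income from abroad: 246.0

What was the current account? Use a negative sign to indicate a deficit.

Goods balance = 3759.1 - 3381.4 = 377.7
Services balance = 749.2 - 2085.2 = -1336.0
Trade balance (goods + services) = 377.7 + (-1336.0) = -958.3
Net primary income = 246.0
Net secondary income = 203.4 - 104.9 = 98.5
Current account = -958.3 + 246.0 + 98.5 = -613.8

-613.8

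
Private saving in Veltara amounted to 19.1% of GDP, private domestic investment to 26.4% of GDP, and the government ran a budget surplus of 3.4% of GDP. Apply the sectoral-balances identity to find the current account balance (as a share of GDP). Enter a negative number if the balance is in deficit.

-3.9

By the sectoral-balances identity, CA = (S_private - I) + (T - G).
Private balance = 19.1 - 26.4 = -7.3
Government balance (T - G) = 3.4
CA = -7.3 + 3.4 = -3.9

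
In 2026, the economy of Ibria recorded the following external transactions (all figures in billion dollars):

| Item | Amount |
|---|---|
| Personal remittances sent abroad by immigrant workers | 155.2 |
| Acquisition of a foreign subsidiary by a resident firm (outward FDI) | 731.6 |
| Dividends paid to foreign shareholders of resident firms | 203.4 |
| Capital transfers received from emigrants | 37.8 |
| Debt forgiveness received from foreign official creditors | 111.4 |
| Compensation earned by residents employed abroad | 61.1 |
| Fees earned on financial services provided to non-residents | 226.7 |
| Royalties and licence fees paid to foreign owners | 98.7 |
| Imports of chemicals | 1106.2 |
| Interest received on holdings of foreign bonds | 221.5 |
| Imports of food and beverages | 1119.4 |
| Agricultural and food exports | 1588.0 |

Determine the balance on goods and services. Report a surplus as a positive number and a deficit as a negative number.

Goods: -1106.2 + 1588.0 - 1119.4 = -637.6
Services: -98.7 + 226.7 = 128.0
Trade balance = -637.6 + 128.0 = -509.6
(Excluded from the trade balance — secondary income: personal remittances sent abroad by immigrant workers 155.2; financial account: acquisition of a foreign subsidiary by a resident firm (outward FDI) 731.6; primary income: dividends paid to foreign shareholders of resident firms 203.4, compensation earned by residents employed abroad 61.1, interest received on holdings of foreign bonds 221.5; capital account: capital transfers received from emigrants 37.8, debt forgiveness received from foreign official creditors 111.4.)

-509.6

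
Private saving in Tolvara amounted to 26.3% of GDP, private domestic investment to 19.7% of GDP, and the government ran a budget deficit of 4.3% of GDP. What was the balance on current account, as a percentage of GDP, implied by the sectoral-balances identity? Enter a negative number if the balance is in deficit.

By the sectoral-balances identity, CA = (S_private - I) + (T - G).
Private balance = 26.3 - 19.7 = 6.6
Government balance (T - G) = -4.3
CA = 6.6 + (-4.3) = 2.3

2.3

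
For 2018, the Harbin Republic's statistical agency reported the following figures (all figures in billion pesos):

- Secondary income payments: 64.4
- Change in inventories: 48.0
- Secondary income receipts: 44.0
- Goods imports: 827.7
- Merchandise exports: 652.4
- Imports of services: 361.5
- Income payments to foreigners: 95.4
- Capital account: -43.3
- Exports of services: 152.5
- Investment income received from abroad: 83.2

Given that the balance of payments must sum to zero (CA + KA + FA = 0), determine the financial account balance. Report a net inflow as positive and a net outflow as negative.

460.2

Goods balance = 652.4 - 827.7 = -175.3
Services balance = 152.5 - 361.5 = -209.0
Trade balance (goods + services) = -175.3 + (-209.0) = -384.3
Net primary income = 83.2 - 95.4 = -12.2
Net secondary income = 44.0 - 64.4 = -20.4
Current account = -384.3 + (-12.2) + (-20.4) = -416.9
Financial account = -(-416.9 + (-43.3)) = 460.2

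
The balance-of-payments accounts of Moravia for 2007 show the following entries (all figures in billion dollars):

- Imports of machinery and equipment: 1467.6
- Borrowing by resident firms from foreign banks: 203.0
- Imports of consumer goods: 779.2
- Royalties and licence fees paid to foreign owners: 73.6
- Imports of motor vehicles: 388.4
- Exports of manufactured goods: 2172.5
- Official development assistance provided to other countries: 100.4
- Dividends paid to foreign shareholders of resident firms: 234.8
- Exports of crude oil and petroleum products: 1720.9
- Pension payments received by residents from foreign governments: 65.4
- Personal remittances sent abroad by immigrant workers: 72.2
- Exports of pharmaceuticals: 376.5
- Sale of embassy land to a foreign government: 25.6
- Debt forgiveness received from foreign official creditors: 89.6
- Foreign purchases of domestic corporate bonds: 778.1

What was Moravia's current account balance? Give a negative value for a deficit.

1219.1

Goods: -1467.6 + 2172.5 - 388.4 + 1720.9 - 779.2 + 376.5 = 1634.7
Services: -73.6
Primary income: -234.8
Secondary income: -100.4 - 72.2 + 65.4 = -107.2
Current account = 1634.7 + (-73.6) + (-234.8) + (-107.2) = 1219.1
(Excluded from the current account — financial account: borrowing by resident firms from foreign banks 203.0, foreign purchases of domestic corporate bonds 778.1; capital account: sale of embassy land to a foreign government 25.6, debt forgiveness received from foreign official creditors 89.6.)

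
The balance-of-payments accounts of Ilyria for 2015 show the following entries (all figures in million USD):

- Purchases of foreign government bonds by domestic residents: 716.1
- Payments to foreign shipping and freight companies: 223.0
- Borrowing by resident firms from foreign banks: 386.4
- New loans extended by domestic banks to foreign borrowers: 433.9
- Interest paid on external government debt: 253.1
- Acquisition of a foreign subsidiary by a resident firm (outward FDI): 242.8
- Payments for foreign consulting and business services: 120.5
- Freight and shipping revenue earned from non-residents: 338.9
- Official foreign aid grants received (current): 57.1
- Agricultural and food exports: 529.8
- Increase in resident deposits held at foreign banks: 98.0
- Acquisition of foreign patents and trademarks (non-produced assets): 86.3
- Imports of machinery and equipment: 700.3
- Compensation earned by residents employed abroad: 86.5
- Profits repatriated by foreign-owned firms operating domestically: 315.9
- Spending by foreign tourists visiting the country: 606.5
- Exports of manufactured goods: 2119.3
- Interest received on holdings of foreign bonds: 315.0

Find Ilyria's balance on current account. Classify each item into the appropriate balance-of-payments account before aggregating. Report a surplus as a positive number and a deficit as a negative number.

Goods: 529.8 - 700.3 + 2119.3 = 1948.8
Services: 338.9 + 606.5 - 223.0 - 120.5 = 601.9
Primary income: 86.5 - 253.1 + 315.0 - 315.9 = -167.5
Secondary income: 57.1
Current account = 1948.8 + 601.9 + (-167.5) + 57.1 = 2440.3
(Excluded from the current account — financial account: purchases of foreign government bonds by domestic residents 716.1, borrowing by resident firms from foreign banks 386.4, new loans extended by domestic banks to foreign borrowers 433.9, acquisition of a foreign subsidiary by a resident firm (outward FDI) 242.8, increase in resident deposits held at foreign banks 98.0; capital account: acquisition of foreign patents and trademarks (non-produced assets) 86.3.)

2440.3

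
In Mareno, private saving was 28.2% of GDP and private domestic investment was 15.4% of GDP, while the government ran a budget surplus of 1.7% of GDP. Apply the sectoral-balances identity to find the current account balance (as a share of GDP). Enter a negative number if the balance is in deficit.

By the sectoral-balances identity, CA = (S_private - I) + (T - G).
Private balance = 28.2 - 15.4 = 12.8
Government balance (T - G) = 1.7
CA = 12.8 + 1.7 = 14.5

14.5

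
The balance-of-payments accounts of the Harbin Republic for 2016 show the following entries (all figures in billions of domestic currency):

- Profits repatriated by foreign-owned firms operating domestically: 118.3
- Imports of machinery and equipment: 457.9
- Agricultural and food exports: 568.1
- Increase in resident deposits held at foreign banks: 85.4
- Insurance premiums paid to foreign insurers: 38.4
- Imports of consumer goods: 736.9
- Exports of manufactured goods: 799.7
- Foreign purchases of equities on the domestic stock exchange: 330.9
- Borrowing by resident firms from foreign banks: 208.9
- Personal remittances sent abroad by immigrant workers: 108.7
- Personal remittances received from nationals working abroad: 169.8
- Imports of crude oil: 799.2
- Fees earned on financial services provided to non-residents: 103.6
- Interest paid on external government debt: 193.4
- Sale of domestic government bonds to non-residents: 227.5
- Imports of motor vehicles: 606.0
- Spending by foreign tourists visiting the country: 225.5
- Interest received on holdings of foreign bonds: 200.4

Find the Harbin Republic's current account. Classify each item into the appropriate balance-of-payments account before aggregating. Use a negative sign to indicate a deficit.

Goods: -606.0 + 799.7 - 799.2 + 568.1 - 736.9 - 457.9 = -1232.2
Services: -38.4 + 103.6 + 225.5 = 290.7
Primary income: 200.4 - 118.3 - 193.4 = -111.3
Secondary income: 169.8 - 108.7 = 61.1
Current account = (-1232.2) + 290.7 + (-111.3) + 61.1 = -991.7
(Excluded from the current account — financial account: increase in resident deposits held at foreign banks 85.4, foreign purchases of equities on the domestic stock exchange 330.9, borrowing by resident firms from foreign banks 208.9, sale of domestic government bonds to non-residents 227.5.)

-991.7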